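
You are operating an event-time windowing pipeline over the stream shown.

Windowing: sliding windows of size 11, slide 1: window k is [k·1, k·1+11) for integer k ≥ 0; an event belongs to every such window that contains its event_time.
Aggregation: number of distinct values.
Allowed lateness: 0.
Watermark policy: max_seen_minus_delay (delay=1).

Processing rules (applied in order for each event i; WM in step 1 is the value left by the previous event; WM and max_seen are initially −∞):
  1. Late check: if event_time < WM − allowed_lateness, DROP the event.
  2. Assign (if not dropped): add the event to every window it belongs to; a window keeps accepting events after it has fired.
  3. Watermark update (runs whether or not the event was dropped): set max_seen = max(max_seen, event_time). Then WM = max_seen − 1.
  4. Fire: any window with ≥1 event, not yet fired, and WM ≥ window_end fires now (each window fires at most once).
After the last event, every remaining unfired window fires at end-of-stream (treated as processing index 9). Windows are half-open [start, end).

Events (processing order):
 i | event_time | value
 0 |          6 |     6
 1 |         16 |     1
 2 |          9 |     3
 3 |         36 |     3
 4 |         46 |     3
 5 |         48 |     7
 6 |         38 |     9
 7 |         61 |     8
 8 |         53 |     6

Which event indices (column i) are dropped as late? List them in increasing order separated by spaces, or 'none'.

2 6 8

i=0 t=6 v=6: → [6,17),[5,16),[4,15),[3,14),[2,13),[1,12),[0,11); WM=5
i=1 t=16 v=1: → [16,27),[15,26),[14,25),[13,24),[12,23),[11,22),[10,21),[9,20),[8,19),[7,18),[6,17); WM=15; [0,11) fires=1 [1,12) fires=1 [2,13) fires=1 [3,14) fires=1 [4,15) fires=1
i=2 t=9 v=3: DROP (t<15-0); WM=15
i=3 t=36 v=3: → [36,47),[35,46),[34,45),[33,44),[32,43),[31,42),[30,41),[29,40),[28,39),[27,38),[26,37); WM=35; [5,16) fires=1 [6,17) fires=2 [7,18) fires=1 [8,19) fires=1 [9,20) fires=1 [10,21) fires=1 [11,22) fires=1 [12,23) fires=1 [13,24) fires=1 [14,25) fires=1 [15,26) fires=1 [16,27) fires=1
i=4 t=46 v=3: → [46,57),[45,56),[44,55),[43,54),[42,53),[41,52),[40,51),[39,50),[38,49),[37,48),[36,47); WM=45; [26,37) fires=1 [27,38) fires=1 [28,39) fires=1 [29,40) fires=1 [30,41) fires=1 [31,42) fires=1 [32,43) fires=1 [33,44) fires=1 [34,45) fires=1
i=5 t=48 v=7: → [48,59),[47,58),[46,57),[45,56),[44,55),[43,54),[42,53),[41,52),[40,51),[39,50),[38,49); WM=47; [35,46) fires=1 [36,47) fires=1
i=6 t=38 v=9: DROP (t<47-0); WM=47
i=7 t=61 v=8: → [61,72),[60,71),[59,70),[58,69),[57,68),[56,67),[55,66),[54,65),[53,64),[52,63),[51,62); WM=60; [37,48) fires=1 [38,49) fires=2 [39,50) fires=2 [40,51) fires=2 [41,52) fires=2 [42,53) fires=2 [43,54) fires=2 [44,55) fires=2 [45,56) fires=2 [46,57) fires=2 [47,58) fires=1 [48,59) fires=1
i=8 t=53 v=6: DROP (t<60-0); WM=60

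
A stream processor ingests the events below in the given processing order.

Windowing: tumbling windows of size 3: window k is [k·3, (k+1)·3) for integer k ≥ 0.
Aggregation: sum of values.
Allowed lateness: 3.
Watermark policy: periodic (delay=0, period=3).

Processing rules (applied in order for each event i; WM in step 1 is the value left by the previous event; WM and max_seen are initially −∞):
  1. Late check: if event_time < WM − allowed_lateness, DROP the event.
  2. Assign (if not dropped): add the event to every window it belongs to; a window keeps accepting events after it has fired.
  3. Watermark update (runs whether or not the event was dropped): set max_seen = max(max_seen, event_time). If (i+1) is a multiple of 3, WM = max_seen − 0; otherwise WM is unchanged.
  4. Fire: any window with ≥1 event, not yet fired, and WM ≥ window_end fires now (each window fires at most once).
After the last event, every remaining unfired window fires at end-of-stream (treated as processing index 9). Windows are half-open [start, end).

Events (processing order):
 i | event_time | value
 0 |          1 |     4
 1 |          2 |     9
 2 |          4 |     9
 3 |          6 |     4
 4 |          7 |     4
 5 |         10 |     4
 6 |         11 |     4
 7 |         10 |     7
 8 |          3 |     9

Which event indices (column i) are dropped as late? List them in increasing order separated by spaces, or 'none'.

i=0 t=1 v=4: → [0,3); WM=−∞
i=1 t=2 v=9: → [0,3); WM=−∞
i=2 t=4 v=9: → [3,6); WM=4; [0,3) fires=13
i=3 t=6 v=4: → [6,9); WM=4
i=4 t=7 v=4: → [6,9); WM=4
i=5 t=10 v=4: → [9,12); WM=10; [3,6) fires=9 [6,9) fires=8
i=6 t=11 v=4: → [9,12); WM=10
i=7 t=10 v=7: → [9,12); WM=10
i=8 t=3 v=9: DROP (t<10-3); WM=11

8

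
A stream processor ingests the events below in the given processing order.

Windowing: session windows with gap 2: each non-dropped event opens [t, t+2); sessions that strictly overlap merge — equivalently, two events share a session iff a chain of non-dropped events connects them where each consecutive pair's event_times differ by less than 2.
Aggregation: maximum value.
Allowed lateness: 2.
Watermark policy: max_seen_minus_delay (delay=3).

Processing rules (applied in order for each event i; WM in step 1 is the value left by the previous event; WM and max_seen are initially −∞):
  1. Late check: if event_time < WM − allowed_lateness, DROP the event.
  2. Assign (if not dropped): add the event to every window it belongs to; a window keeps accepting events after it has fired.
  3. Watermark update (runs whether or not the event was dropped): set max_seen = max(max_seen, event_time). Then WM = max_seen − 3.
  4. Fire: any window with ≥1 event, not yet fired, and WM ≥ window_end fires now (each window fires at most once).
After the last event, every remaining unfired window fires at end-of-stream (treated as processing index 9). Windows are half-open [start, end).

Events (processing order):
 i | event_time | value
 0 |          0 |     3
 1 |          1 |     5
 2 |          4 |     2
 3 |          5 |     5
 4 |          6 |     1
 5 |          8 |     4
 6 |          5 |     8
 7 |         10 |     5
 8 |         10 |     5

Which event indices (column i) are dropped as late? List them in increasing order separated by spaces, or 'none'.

i=0 t=0 v=3: → [0,2); WM=-3
i=1 t=1 v=5: → [0,3); WM=-2
i=2 t=4 v=2: → [4,6); WM=1
i=3 t=5 v=5: → [4,7); WM=2
i=4 t=6 v=1: → [4,8); WM=3
i=5 t=8 v=4: → [8,10); WM=5
i=6 t=5 v=8: → [4,8); WM=5
i=7 t=10 v=5: → [10,12); WM=7
i=8 t=10 v=5: → [10,12); WM=7

none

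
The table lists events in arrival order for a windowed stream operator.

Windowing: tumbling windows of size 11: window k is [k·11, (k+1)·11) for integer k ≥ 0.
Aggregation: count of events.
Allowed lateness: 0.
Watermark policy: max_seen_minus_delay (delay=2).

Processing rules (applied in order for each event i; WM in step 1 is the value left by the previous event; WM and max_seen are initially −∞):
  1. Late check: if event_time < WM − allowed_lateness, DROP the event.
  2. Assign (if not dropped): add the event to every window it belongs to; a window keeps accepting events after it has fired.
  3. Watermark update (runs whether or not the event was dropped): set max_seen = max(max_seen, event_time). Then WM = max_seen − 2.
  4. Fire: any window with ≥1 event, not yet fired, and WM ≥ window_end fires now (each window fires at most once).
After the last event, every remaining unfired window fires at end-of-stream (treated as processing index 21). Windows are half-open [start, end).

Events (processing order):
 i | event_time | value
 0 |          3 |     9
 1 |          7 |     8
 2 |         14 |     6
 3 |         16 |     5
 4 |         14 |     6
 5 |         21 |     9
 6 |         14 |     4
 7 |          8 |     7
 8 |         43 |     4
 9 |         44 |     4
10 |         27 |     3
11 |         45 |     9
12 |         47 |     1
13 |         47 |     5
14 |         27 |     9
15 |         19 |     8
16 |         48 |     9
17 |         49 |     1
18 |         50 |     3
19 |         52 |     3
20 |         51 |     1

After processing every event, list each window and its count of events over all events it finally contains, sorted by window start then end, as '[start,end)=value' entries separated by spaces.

i=0 t=3 v=9: → [0,11); WM=1
i=1 t=7 v=8: → [0,11); WM=5
i=2 t=14 v=6: → [11,22); WM=12; [0,11) fires=2
i=3 t=16 v=5: → [11,22); WM=14
i=4 t=14 v=6: → [11,22); WM=14
i=5 t=21 v=9: → [11,22); WM=19
i=6 t=14 v=4: DROP (t<19-0); WM=19
i=7 t=8 v=7: DROP (t<19-0); WM=19
i=8 t=43 v=4: → [33,44); WM=41; [11,22) fires=4
i=9 t=44 v=4: → [44,55); WM=42
i=10 t=27 v=3: DROP (t<42-0); WM=42
i=11 t=45 v=9: → [44,55); WM=43
i=12 t=47 v=1: → [44,55); WM=45; [33,44) fires=1
i=13 t=47 v=5: → [44,55); WM=45
i=14 t=27 v=9: DROP (t<45-0); WM=45
i=15 t=19 v=8: DROP (t<45-0); WM=45
i=16 t=48 v=9: → [44,55); WM=46
i=17 t=49 v=1: → [44,55); WM=47
i=18 t=50 v=3: → [44,55); WM=48
i=19 t=52 v=3: → [44,55); WM=50
i=20 t=51 v=1: → [44,55); WM=50

[0,11)=2 [11,22)=4 [33,44)=1 [44,55)=9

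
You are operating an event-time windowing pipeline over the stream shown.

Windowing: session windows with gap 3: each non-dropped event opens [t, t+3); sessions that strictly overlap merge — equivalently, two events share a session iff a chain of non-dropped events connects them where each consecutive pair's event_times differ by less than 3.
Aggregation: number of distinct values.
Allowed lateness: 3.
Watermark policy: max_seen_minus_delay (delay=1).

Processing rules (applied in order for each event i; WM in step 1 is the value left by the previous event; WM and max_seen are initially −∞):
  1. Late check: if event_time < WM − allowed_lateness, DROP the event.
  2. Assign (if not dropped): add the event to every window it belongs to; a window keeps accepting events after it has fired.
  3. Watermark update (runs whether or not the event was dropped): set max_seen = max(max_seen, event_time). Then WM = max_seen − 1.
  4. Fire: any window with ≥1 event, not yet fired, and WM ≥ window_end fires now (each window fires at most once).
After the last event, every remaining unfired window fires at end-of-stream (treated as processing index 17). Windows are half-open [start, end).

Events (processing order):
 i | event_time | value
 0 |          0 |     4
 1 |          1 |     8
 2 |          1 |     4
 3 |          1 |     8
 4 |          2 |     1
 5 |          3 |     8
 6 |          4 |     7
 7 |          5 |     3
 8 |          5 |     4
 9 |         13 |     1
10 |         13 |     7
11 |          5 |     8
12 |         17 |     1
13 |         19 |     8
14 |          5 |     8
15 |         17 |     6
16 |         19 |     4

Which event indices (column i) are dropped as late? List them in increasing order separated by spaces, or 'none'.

11 14

i=0 t=0 v=4: → [0,3); WM=-1
i=1 t=1 v=8: → [0,4); WM=0
i=2 t=1 v=4: → [0,4); WM=0
i=3 t=1 v=8: → [0,4); WM=0
i=4 t=2 v=1: → [0,5); WM=1
i=5 t=3 v=8: → [0,6); WM=2
i=6 t=4 v=7: → [0,7); WM=3
i=7 t=5 v=3: → [0,8); WM=4
i=8 t=5 v=4: → [0,8); WM=4
i=9 t=13 v=1: → [13,16); WM=12
i=10 t=13 v=7: → [13,16); WM=12
i=11 t=5 v=8: DROP (t<12-3); WM=12
i=12 t=17 v=1: → [17,20); WM=16
i=13 t=19 v=8: → [17,22); WM=18
i=14 t=5 v=8: DROP (t<18-3); WM=18
i=15 t=17 v=6: → [17,22); WM=18
i=16 t=19 v=4: → [17,22); WM=18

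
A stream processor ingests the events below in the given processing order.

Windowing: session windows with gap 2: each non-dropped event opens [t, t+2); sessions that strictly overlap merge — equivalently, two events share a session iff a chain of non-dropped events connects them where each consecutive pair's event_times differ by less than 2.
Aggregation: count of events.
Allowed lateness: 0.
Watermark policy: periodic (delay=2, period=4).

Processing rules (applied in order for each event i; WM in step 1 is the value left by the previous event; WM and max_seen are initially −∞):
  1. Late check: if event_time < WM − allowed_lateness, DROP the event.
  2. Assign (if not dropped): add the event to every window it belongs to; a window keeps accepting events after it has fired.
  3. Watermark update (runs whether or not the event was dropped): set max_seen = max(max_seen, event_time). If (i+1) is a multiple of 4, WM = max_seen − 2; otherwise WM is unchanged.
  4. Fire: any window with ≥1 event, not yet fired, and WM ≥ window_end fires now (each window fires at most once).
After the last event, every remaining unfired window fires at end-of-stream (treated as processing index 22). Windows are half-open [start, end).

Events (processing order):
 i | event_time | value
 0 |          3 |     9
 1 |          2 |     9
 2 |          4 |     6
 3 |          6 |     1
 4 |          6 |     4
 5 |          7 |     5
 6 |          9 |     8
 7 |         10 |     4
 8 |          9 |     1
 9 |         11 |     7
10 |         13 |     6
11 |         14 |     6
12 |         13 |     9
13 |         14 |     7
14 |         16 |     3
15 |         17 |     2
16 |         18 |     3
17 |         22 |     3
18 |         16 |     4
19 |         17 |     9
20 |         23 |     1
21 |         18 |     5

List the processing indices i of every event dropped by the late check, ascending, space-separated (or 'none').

21

i=0 t=3 v=9: → [3,5); WM=−∞
i=1 t=2 v=9: → [2,5); WM=−∞
i=2 t=4 v=6: → [2,6); WM=−∞
i=3 t=6 v=1: → [6,8); WM=4
i=4 t=6 v=4: → [6,8); WM=4
i=5 t=7 v=5: → [6,9); WM=4
i=6 t=9 v=8: → [9,11); WM=4
i=7 t=10 v=4: → [9,12); WM=8
i=8 t=9 v=1: → [9,12); WM=8
i=9 t=11 v=7: → [9,13); WM=8
i=10 t=13 v=6: → [13,15); WM=8
i=11 t=14 v=6: → [13,16); WM=12
i=12 t=13 v=9: → [13,16); WM=12
i=13 t=14 v=7: → [13,16); WM=12
i=14 t=16 v=3: → [16,18); WM=12
i=15 t=17 v=2: → [16,19); WM=15
i=16 t=18 v=3: → [16,20); WM=15
i=17 t=22 v=3: → [22,24); WM=15
i=18 t=16 v=4: → [16,20); WM=15
i=19 t=17 v=9: → [16,20); WM=20
i=20 t=23 v=1: → [22,25); WM=20
i=21 t=18 v=5: DROP (t<20-0); WM=20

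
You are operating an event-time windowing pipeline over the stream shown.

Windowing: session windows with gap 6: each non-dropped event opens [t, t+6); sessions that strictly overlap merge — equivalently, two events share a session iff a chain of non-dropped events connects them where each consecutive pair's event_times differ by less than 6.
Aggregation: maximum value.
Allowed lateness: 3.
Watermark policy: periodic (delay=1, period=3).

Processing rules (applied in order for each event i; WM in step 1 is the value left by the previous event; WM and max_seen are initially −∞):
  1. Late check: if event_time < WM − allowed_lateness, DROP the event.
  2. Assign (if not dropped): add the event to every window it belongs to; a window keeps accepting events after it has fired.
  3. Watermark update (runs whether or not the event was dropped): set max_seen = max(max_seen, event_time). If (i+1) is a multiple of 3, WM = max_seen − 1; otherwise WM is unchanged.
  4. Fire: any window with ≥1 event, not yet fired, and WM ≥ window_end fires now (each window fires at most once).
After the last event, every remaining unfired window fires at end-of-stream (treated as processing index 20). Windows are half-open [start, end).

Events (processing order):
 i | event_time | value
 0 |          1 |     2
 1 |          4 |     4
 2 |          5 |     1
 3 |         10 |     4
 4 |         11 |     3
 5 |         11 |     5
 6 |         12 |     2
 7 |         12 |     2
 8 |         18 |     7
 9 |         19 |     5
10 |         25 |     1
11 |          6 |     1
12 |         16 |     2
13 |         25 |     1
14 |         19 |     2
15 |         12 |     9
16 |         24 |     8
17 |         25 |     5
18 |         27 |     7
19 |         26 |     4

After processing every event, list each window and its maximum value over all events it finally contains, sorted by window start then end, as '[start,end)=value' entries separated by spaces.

[1,18)=5 [18,33)=8

i=0 t=1 v=2: → [1,7); WM=−∞
i=1 t=4 v=4: → [1,10); WM=−∞
i=2 t=5 v=1: → [1,11); WM=4
i=3 t=10 v=4: → [1,16); WM=4
i=4 t=11 v=3: → [1,17); WM=4
i=5 t=11 v=5: → [1,17); WM=10
i=6 t=12 v=2: → [1,18); WM=10
i=7 t=12 v=2: → [1,18); WM=10
i=8 t=18 v=7: → [18,24); WM=17
i=9 t=19 v=5: → [18,25); WM=17
i=10 t=25 v=1: → [25,31); WM=17
i=11 t=6 v=1: DROP (t<17-3); WM=24
i=12 t=16 v=2: DROP (t<24-3); WM=24
i=13 t=25 v=1: → [25,31); WM=24
i=14 t=19 v=2: DROP (t<24-3); WM=24
i=15 t=12 v=9: DROP (t<24-3); WM=24
i=16 t=24 v=8: → [18,31); WM=24
i=17 t=25 v=5: → [18,31); WM=24
i=18 t=27 v=7: → [18,33); WM=24
i=19 t=26 v=4: → [18,33); WM=24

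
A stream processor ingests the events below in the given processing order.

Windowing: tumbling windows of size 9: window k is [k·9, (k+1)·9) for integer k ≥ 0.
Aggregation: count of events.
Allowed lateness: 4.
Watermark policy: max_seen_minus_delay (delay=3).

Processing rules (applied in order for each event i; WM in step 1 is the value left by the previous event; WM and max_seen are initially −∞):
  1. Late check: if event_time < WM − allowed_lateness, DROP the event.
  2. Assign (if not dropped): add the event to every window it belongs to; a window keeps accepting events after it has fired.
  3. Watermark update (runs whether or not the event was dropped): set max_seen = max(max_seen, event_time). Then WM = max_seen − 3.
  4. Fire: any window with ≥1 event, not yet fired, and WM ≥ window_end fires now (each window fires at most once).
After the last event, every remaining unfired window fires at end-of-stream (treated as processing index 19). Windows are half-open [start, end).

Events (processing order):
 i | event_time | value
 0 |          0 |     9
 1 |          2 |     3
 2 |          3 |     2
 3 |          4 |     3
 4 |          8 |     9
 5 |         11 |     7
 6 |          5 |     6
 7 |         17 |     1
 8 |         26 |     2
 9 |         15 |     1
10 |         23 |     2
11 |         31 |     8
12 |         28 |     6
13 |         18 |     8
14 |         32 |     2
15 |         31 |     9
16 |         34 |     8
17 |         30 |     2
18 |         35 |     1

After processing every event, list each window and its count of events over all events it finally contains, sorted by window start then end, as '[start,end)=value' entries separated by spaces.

i=0 t=0 v=9: → [0,9); WM=-3
i=1 t=2 v=3: → [0,9); WM=-1
i=2 t=3 v=2: → [0,9); WM=0
i=3 t=4 v=3: → [0,9); WM=1
i=4 t=8 v=9: → [0,9); WM=5
i=5 t=11 v=7: → [9,18); WM=8
i=6 t=5 v=6: → [0,9); WM=8
i=7 t=17 v=1: → [9,18); WM=14; [0,9) fires=6
i=8 t=26 v=2: → [18,27); WM=23; [9,18) fires=2
i=9 t=15 v=1: DROP (t<23-4); WM=23
i=10 t=23 v=2: → [18,27); WM=23
i=11 t=31 v=8: → [27,36); WM=28; [18,27) fires=2
i=12 t=28 v=6: → [27,36); WM=28
i=13 t=18 v=8: DROP (t<28-4); WM=28
i=14 t=32 v=2: → [27,36); WM=29
i=15 t=31 v=9: → [27,36); WM=29
i=16 t=34 v=8: → [27,36); WM=31
i=17 t=30 v=2: → [27,36); WM=31
i=18 t=35 v=1: → [27,36); WM=32

[0,9)=6 [9,18)=2 [18,27)=2 [27,36)=7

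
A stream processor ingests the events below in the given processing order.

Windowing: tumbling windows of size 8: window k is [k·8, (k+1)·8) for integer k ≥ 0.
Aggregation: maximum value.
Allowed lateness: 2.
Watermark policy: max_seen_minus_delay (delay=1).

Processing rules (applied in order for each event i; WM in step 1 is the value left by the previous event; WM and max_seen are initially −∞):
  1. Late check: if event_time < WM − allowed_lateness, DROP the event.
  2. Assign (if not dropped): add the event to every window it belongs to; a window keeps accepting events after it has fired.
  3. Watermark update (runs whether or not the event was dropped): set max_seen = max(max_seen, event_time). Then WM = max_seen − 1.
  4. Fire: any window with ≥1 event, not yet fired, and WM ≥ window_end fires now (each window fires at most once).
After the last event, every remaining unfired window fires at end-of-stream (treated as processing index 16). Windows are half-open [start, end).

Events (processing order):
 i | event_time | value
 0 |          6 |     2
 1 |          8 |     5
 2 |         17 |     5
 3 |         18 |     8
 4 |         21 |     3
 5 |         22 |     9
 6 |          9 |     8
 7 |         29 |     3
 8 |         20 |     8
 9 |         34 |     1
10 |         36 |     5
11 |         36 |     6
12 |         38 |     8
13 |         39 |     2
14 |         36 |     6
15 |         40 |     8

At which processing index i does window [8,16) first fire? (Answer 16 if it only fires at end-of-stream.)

i=0 t=6 v=2: → [0,8); WM=5
i=1 t=8 v=5: → [8,16); WM=7
i=2 t=17 v=5: → [16,24); WM=16; [0,8) fires=2 [8,16) fires=5
i=3 t=18 v=8: → [16,24); WM=17
i=4 t=21 v=3: → [16,24); WM=20
i=5 t=22 v=9: → [16,24); WM=21
i=6 t=9 v=8: DROP (t<21-2); WM=21
i=7 t=29 v=3: → [24,32); WM=28; [16,24) fires=9
i=8 t=20 v=8: DROP (t<28-2); WM=28
i=9 t=34 v=1: → [32,40); WM=33; [24,32) fires=3
i=10 t=36 v=5: → [32,40); WM=35
i=11 t=36 v=6: → [32,40); WM=35
i=12 t=38 v=8: → [32,40); WM=37
i=13 t=39 v=2: → [32,40); WM=38
i=14 t=36 v=6: → [32,40); WM=38
i=15 t=40 v=8: → [40,48); WM=39

2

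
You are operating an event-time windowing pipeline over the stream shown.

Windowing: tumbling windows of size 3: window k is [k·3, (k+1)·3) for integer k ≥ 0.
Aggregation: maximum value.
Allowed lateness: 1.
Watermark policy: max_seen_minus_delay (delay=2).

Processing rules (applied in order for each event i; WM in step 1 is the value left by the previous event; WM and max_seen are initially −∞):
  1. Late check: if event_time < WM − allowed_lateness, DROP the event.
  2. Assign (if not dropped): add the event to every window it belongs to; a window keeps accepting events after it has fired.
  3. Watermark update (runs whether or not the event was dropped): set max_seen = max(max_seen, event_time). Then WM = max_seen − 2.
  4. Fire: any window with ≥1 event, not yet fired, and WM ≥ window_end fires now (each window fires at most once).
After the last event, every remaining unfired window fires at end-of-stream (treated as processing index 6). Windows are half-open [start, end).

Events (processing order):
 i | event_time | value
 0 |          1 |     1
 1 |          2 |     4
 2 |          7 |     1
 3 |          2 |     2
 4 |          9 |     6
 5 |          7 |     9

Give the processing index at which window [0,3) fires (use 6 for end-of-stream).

2

i=0 t=1 v=1: → [0,3); WM=-1
i=1 t=2 v=4: → [0,3); WM=0
i=2 t=7 v=1: → [6,9); WM=5; [0,3) fires=4
i=3 t=2 v=2: DROP (t<5-1); WM=5
i=4 t=9 v=6: → [9,12); WM=7
i=5 t=7 v=9: → [6,9); WM=7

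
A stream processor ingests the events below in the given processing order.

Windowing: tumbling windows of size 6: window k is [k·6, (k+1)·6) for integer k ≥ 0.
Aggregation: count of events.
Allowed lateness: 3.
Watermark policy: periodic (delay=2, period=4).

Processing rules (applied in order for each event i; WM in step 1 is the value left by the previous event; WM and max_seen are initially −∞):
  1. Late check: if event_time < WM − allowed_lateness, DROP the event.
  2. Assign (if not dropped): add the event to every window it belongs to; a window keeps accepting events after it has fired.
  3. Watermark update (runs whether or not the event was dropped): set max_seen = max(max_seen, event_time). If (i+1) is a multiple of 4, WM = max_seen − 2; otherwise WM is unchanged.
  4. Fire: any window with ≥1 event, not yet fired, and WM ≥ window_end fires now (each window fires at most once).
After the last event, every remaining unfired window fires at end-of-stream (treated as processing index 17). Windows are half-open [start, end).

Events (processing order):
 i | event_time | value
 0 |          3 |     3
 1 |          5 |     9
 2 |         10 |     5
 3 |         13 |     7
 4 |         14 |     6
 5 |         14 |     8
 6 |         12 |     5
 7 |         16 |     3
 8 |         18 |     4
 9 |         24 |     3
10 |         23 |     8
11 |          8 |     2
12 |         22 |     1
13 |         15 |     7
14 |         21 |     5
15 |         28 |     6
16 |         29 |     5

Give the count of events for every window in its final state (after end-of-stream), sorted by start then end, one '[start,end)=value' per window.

[0,6)=2 [6,12)=1 [12,18)=5 [18,24)=4 [24,30)=3

i=0 t=3 v=3: → [0,6); WM=−∞
i=1 t=5 v=9: → [0,6); WM=−∞
i=2 t=10 v=5: → [6,12); WM=−∞
i=3 t=13 v=7: → [12,18); WM=11; [0,6) fires=2
i=4 t=14 v=6: → [12,18); WM=11
i=5 t=14 v=8: → [12,18); WM=11
i=6 t=12 v=5: → [12,18); WM=11
i=7 t=16 v=3: → [12,18); WM=14; [6,12) fires=1
i=8 t=18 v=4: → [18,24); WM=14
i=9 t=24 v=3: → [24,30); WM=14
i=10 t=23 v=8: → [18,24); WM=14
i=11 t=8 v=2: DROP (t<14-3); WM=22; [12,18) fires=5
i=12 t=22 v=1: → [18,24); WM=22
i=13 t=15 v=7: DROP (t<22-3); WM=22
i=14 t=21 v=5: → [18,24); WM=22
i=15 t=28 v=6: → [24,30); WM=26; [18,24) fires=4
i=16 t=29 v=5: → [24,30); WM=26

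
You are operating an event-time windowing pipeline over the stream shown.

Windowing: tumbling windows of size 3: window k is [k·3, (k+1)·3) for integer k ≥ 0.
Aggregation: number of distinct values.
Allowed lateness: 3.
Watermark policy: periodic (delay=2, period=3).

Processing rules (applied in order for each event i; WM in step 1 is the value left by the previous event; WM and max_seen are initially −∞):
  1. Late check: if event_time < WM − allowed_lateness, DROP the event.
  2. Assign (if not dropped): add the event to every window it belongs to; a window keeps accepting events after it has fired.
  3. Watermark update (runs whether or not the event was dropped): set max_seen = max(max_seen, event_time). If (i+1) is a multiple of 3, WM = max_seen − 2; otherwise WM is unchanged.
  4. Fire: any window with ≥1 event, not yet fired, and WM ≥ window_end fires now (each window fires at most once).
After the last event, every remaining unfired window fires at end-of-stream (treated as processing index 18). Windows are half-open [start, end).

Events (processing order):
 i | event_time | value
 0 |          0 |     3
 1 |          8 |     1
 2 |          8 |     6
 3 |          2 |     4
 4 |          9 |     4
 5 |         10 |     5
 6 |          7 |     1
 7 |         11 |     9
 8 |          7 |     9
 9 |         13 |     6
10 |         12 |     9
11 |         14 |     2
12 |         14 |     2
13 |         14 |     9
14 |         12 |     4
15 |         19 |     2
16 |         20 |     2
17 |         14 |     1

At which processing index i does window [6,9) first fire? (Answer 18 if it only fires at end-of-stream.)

i=0 t=0 v=3: → [0,3); WM=−∞
i=1 t=8 v=1: → [6,9); WM=−∞
i=2 t=8 v=6: → [6,9); WM=6; [0,3) fires=1
i=3 t=2 v=4: DROP (t<6-3); WM=6
i=4 t=9 v=4: → [9,12); WM=6
i=5 t=10 v=5: → [9,12); WM=8
i=6 t=7 v=1: → [6,9); WM=8
i=7 t=11 v=9: → [9,12); WM=8
i=8 t=7 v=9: → [6,9); WM=9; [6,9) fires=3
i=9 t=13 v=6: → [12,15); WM=9
i=10 t=12 v=9: → [12,15); WM=9
i=11 t=14 v=2: → [12,15); WM=12; [9,12) fires=3
i=12 t=14 v=2: → [12,15); WM=12
i=13 t=14 v=9: → [12,15); WM=12
i=14 t=12 v=4: → [12,15); WM=12
i=15 t=19 v=2: → [18,21); WM=12
i=16 t=20 v=2: → [18,21); WM=12
i=17 t=14 v=1: → [12,15); WM=18; [12,15) fires=5

8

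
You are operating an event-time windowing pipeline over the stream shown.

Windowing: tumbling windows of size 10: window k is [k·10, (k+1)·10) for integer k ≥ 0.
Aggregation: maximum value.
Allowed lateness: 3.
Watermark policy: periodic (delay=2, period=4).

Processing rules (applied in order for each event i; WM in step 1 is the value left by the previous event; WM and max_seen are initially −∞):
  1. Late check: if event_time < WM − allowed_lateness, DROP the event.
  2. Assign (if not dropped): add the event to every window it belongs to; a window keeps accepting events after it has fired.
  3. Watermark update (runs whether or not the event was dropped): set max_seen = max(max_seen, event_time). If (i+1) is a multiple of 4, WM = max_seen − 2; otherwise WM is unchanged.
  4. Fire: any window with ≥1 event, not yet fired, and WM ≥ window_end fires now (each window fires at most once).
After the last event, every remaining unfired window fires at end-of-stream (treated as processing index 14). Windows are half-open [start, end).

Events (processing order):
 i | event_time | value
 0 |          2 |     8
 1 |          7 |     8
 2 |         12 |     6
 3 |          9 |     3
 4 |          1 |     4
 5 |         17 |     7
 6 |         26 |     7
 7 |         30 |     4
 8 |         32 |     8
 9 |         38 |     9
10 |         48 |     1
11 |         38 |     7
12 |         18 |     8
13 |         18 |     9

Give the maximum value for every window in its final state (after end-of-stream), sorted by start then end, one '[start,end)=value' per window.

i=0 t=2 v=8: → [0,10); WM=−∞
i=1 t=7 v=8: → [0,10); WM=−∞
i=2 t=12 v=6: → [10,20); WM=−∞
i=3 t=9 v=3: → [0,10); WM=10; [0,10) fires=8
i=4 t=1 v=4: DROP (t<10-3); WM=10
i=5 t=17 v=7: → [10,20); WM=10
i=6 t=26 v=7: → [20,30); WM=10
i=7 t=30 v=4: → [30,40); WM=28; [10,20) fires=7
i=8 t=32 v=8: → [30,40); WM=28
i=9 t=38 v=9: → [30,40); WM=28
i=10 t=48 v=1: → [40,50); WM=28
i=11 t=38 v=7: → [30,40); WM=46; [20,30) fires=7 [30,40) fires=9
i=12 t=18 v=8: DROP (t<46-3); WM=46
i=13 t=18 v=9: DROP (t<46-3); WM=46

[0,10)=8 [10,20)=7 [20,30)=7 [30,40)=9 [40,50)=1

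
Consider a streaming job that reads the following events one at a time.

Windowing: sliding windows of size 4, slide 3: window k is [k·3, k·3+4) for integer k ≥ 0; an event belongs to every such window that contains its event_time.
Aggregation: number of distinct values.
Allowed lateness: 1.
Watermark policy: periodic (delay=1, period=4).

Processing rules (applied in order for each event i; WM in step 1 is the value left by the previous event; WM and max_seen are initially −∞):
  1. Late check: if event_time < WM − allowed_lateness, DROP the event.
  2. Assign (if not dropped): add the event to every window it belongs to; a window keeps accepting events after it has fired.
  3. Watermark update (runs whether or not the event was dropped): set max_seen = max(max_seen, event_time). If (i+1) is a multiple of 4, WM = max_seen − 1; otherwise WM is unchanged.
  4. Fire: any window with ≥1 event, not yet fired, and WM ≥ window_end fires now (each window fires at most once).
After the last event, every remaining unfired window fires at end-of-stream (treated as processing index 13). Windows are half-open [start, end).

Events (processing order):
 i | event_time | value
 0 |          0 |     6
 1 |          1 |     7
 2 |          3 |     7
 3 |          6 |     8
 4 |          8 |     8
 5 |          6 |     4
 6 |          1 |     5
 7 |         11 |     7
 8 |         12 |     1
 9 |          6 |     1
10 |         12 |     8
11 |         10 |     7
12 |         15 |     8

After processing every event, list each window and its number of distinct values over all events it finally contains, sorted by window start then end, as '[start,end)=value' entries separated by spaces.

[0,4)=2 [3,7)=3 [6,10)=2 [9,13)=3 [12,16)=2 [15,19)=1

i=0 t=0 v=6: → [0,4); WM=−∞
i=1 t=1 v=7: → [0,4); WM=−∞
i=2 t=3 v=7: → [3,7),[0,4); WM=−∞
i=3 t=6 v=8: → [6,10),[3,7); WM=5; [0,4) fires=2
i=4 t=8 v=8: → [6,10); WM=5
i=5 t=6 v=4: → [6,10),[3,7); WM=5
i=6 t=1 v=5: DROP (t<5-1); WM=5
i=7 t=11 v=7: → [9,13); WM=10; [3,7) fires=3 [6,10) fires=2
i=8 t=12 v=1: → [12,16),[9,13); WM=10
i=9 t=6 v=1: DROP (t<10-1); WM=10
i=10 t=12 v=8: → [12,16),[9,13); WM=10
i=11 t=10 v=7: → [9,13); WM=11
i=12 t=15 v=8: → [15,19),[12,16); WM=11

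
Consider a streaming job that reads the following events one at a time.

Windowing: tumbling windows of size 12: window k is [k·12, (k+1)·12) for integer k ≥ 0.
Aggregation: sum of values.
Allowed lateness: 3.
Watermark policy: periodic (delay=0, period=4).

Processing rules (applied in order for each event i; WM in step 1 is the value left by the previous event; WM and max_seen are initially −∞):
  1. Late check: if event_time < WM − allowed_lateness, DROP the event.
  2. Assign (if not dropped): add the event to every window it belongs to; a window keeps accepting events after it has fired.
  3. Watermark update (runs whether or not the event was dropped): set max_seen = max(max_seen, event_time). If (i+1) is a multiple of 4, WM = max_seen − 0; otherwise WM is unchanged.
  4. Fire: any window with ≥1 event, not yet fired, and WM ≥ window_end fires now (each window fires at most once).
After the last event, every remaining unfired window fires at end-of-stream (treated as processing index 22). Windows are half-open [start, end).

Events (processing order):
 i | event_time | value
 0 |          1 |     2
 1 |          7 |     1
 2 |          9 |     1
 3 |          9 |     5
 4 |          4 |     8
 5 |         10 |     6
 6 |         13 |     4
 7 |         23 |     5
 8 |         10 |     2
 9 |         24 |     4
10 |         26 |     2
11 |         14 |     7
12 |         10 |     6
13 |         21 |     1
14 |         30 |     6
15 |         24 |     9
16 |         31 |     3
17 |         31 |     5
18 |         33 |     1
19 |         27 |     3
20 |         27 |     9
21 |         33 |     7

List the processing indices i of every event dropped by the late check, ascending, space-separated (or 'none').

4 8 11 12 13 20

i=0 t=1 v=2: → [0,12); WM=−∞
i=1 t=7 v=1: → [0,12); WM=−∞
i=2 t=9 v=1: → [0,12); WM=−∞
i=3 t=9 v=5: → [0,12); WM=9
i=4 t=4 v=8: DROP (t<9-3); WM=9
i=5 t=10 v=6: → [0,12); WM=9
i=6 t=13 v=4: → [12,24); WM=9
i=7 t=23 v=5: → [12,24); WM=23; [0,12) fires=15
i=8 t=10 v=2: DROP (t<23-3); WM=23
i=9 t=24 v=4: → [24,36); WM=23
i=10 t=26 v=2: → [24,36); WM=23
i=11 t=14 v=7: DROP (t<23-3); WM=26; [12,24) fires=9
i=12 t=10 v=6: DROP (t<26-3); WM=26
i=13 t=21 v=1: DROP (t<26-3); WM=26
i=14 t=30 v=6: → [24,36); WM=26
i=15 t=24 v=9: → [24,36); WM=30
i=16 t=31 v=3: → [24,36); WM=30
i=17 t=31 v=5: → [24,36); WM=30
i=18 t=33 v=1: → [24,36); WM=30
i=19 t=27 v=3: → [24,36); WM=33
i=20 t=27 v=9: DROP (t<33-3); WM=33
i=21 t=33 v=7: → [24,36); WM=33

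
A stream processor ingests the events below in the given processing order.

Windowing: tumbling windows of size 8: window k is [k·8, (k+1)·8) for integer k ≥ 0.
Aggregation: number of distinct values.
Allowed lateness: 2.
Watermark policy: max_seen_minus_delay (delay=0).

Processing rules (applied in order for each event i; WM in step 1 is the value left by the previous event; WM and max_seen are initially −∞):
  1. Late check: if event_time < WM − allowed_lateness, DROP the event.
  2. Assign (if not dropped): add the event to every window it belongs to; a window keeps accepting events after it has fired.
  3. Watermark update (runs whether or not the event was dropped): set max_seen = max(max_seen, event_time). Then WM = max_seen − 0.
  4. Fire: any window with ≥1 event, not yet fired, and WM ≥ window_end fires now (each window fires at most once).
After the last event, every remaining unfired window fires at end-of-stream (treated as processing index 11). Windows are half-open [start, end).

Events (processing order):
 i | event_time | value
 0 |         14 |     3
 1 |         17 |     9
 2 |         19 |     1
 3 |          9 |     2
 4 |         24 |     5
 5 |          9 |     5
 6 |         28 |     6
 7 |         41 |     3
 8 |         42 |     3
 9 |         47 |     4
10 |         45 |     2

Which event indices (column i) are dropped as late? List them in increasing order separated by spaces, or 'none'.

3 5

i=0 t=14 v=3: → [8,16); WM=14
i=1 t=17 v=9: → [16,24); WM=17; [8,16) fires=1
i=2 t=19 v=1: → [16,24); WM=19
i=3 t=9 v=2: DROP (t<19-2); WM=19
i=4 t=24 v=5: → [24,32); WM=24; [16,24) fires=2
i=5 t=9 v=5: DROP (t<24-2); WM=24
i=6 t=28 v=6: → [24,32); WM=28
i=7 t=41 v=3: → [40,48); WM=41; [24,32) fires=2
i=8 t=42 v=3: → [40,48); WM=42
i=9 t=47 v=4: → [40,48); WM=47
i=10 t=45 v=2: → [40,48); WM=47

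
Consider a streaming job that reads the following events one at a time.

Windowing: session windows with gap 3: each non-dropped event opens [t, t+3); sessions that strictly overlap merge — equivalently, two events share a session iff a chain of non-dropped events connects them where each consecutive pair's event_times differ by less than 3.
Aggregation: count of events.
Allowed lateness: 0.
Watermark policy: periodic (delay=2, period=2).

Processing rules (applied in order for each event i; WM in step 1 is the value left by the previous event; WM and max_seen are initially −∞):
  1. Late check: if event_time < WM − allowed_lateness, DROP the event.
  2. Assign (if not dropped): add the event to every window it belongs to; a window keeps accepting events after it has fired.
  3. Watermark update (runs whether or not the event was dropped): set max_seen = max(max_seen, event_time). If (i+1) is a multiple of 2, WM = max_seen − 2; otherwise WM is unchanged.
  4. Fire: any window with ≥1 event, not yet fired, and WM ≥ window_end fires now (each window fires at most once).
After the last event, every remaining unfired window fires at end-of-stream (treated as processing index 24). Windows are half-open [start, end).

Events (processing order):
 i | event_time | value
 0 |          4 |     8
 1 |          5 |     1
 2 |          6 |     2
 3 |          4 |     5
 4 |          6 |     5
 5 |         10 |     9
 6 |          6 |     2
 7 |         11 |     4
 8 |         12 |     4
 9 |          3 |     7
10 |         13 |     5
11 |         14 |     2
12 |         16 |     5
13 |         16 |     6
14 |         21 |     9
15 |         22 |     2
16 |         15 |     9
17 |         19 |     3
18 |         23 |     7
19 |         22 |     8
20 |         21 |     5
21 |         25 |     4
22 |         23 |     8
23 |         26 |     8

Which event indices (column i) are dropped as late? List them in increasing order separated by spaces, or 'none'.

i=0 t=4 v=8: → [4,7); WM=−∞
i=1 t=5 v=1: → [4,8); WM=3
i=2 t=6 v=2: → [4,9); WM=3
i=3 t=4 v=5: → [4,9); WM=4
i=4 t=6 v=5: → [4,9); WM=4
i=5 t=10 v=9: → [10,13); WM=8
i=6 t=6 v=2: DROP (t<8-0); WM=8
i=7 t=11 v=4: → [10,14); WM=9
i=8 t=12 v=4: → [10,15); WM=9
i=9 t=3 v=7: DROP (t<9-0); WM=10
i=10 t=13 v=5: → [10,16); WM=10
i=11 t=14 v=2: → [10,17); WM=12
i=12 t=16 v=5: → [10,19); WM=12
i=13 t=16 v=6: → [10,19); WM=14
i=14 t=21 v=9: → [21,24); WM=14
i=15 t=22 v=2: → [21,25); WM=20
i=16 t=15 v=9: DROP (t<20-0); WM=20
i=17 t=19 v=3: DROP (t<20-0); WM=20
i=18 t=23 v=7: → [21,26); WM=20
i=19 t=22 v=8: → [21,26); WM=21
i=20 t=21 v=5: → [21,26); WM=21
i=21 t=25 v=4: → [21,28); WM=23
i=22 t=23 v=8: → [21,28); WM=23
i=23 t=26 v=8: → [21,29); WM=24

6 9 16 17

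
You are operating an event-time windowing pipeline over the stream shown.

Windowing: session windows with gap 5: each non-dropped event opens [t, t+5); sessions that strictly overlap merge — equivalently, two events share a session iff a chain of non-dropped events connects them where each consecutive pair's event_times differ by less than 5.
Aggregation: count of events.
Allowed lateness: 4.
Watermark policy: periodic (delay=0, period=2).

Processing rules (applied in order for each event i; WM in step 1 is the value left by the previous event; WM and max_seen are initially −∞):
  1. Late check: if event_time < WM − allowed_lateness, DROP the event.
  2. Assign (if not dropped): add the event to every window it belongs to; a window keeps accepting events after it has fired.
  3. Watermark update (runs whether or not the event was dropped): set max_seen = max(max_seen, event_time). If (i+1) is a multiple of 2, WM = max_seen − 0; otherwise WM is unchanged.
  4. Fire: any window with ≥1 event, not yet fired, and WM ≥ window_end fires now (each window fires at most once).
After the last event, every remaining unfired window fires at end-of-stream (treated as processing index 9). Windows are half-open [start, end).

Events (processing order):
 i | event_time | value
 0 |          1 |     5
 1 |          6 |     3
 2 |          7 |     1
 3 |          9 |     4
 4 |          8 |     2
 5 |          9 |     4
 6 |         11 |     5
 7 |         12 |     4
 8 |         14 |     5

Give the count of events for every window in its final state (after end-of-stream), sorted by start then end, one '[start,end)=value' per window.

i=0 t=1 v=5: → [1,6); WM=−∞
i=1 t=6 v=3: → [6,11); WM=6
i=2 t=7 v=1: → [6,12); WM=6
i=3 t=9 v=4: → [6,14); WM=9
i=4 t=8 v=2: → [6,14); WM=9
i=5 t=9 v=4: → [6,14); WM=9
i=6 t=11 v=5: → [6,16); WM=9
i=7 t=12 v=4: → [6,17); WM=12
i=8 t=14 v=5: → [6,19); WM=12

[1,6)=1 [6,19)=8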